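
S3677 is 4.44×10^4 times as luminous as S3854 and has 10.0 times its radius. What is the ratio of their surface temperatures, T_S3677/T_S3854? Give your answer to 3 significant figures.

4.59

L ∝ R²T⁴ gives T ∝ (L/R²)^(1/4), so
T_S3677/T_S3854 = (4.44×10^4 / 10.0²)^(1/4) = (444.0)^(1/4) = 4.590.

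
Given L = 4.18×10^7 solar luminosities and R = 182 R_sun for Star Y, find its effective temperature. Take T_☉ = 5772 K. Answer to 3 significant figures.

T/T_☉ = (L/L_☉)^(1/4) / (R/R_☉)^(1/2)
T = 5772 × (4.18×10^7)^(1/4) / √(182) = 5772 × 80.41 / 13.49 = 3.440×10^4 K.

3.44×10^4 K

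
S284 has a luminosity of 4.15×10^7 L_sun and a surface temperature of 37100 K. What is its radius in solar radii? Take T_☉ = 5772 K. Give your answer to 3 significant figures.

156 solar radii

R/R_☉ = √(L/L_☉) / (T/T_☉)² = √(4.15×10^7) / (6.428)²
       = 6442 / 41.31 = 155.9.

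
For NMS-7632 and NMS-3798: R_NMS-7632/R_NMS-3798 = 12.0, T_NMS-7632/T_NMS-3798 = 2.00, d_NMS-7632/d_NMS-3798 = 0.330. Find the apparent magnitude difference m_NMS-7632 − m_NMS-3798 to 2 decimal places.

-10.81

L_NMS-7632/L_NMS-3798 = (12.0)²(2.00)⁴ = 2304.
F_NMS-7632/F_NMS-3798 = (L_NMS-7632/L_NMS-3798)/(d_NMS-7632/d_NMS-3798)² = 2304/0.1089 = 2.116×10^4.
m_NMS-7632 − m_NMS-3798 = −2.5 log₁₀(2.116×10^4) = -10.81.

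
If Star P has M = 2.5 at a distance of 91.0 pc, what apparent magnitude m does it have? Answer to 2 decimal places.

7.30

m = M + 5 log₁₀(d/10 pc) = 2.5 + 5 log₁₀(91.0/10)
  = 2.5 + 5 × 0.959 = 2.5 + 4.80 = 7.30.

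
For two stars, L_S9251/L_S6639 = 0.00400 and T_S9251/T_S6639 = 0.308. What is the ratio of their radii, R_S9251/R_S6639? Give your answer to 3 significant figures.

L ∝ R²T⁴ gives R ∝ √L / T², so
R_S9251/R_S6639 = √(0.00400) / (0.308)² = 0.06325 / 0.09486 = 0.6667.

0.667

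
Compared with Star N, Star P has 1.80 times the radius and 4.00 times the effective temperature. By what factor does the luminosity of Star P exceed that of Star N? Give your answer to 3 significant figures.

From the Stefan–Boltzmann law, L ∝ R²T⁴, so
L_P/L_N = (R_P/R_N)² (T_P/T_N)⁴ = (1.80)² × (4.00)⁴ = 3.240 × 256.0 = 829.4.

829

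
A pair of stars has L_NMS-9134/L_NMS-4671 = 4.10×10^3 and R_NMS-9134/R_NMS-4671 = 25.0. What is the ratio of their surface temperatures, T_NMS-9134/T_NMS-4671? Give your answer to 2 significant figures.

1.6

L ∝ R²T⁴ gives T ∝ (L/R²)^(1/4), so
T_NMS-9134/T_NMS-4671 = (4.10×10^3 / 25.0²)^(1/4) = (6.560)^(1/4) = 1.600.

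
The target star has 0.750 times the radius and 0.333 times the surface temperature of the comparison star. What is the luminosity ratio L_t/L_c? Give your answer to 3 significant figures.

From the Stefan–Boltzmann law, L ∝ R²T⁴, so
L_t/L_c = (R_t/R_c)² (T_t/T_c)⁴ = (0.750)² × (0.333)⁴ = 0.5625 × 0.01230 = 0.006917.

0.00692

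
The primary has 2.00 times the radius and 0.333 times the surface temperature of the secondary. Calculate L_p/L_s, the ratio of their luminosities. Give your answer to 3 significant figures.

0.0492

From the Stefan–Boltzmann law, L ∝ R²T⁴, so
L_p/L_s = (R_p/R_s)² (T_p/T_s)⁴ = (2.00)² × (0.333)⁴ = 4.000 × 0.01230 = 0.04919.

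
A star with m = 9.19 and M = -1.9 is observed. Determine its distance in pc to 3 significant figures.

1.65×10^3 pc

m − M = 5 log₁₀(d/10 pc)
9.19 − (-1.9) = 11.09 = 5 log₁₀(d/10)
d = 10 × 10^(11.09/5) = 10 × 10^2.218 = 1652 pc.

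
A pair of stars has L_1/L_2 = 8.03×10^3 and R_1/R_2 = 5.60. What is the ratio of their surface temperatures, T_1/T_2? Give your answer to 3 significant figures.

L ∝ R²T⁴ gives T ∝ (L/R²)^(1/4), so
T_1/T_2 = (8.03×10^3 / 5.60²)^(1/4) = (256.1)^(1/4) = 4.000.

4.00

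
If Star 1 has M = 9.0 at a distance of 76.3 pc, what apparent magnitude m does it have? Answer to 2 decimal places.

13.41

m = M + 5 log₁₀(d/10 pc) = 9.0 + 5 log₁₀(76.3/10)
  = 9.0 + 5 × 0.883 = 9.0 + 4.41 = 13.41.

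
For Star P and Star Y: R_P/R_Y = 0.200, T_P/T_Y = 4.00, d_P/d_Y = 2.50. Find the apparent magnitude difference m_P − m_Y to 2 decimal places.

-0.54

L_P/L_Y = (0.200)²(4.00)⁴ = 10.24.
F_P/F_Y = (L_P/L_Y)/(d_P/d_Y)² = 10.24/6.250 = 1.638.
m_P − m_Y = −2.5 log₁₀(1.638) = -0.54.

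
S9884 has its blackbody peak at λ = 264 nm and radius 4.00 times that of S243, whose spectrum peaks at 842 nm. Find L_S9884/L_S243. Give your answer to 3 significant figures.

1.66×10^3

Wien's law gives T ∝ 1/λ_max, so T_S9884/T_S243 = λ_S243/λ_S9884 = 842/264 = 3.189.
Then L ∝ R²T⁴ gives L_S9884/L_S243 = (4.00)² × (3.189)⁴ = 16.00 × 103.5 = 1656.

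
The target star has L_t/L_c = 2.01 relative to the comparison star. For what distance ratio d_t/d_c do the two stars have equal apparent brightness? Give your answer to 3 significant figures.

Equal flux requires L_t/d_t² = L_c/d_c², so d_t/d_c = √(L_t/L_c)
= √(2.01) = 1.418.

1.42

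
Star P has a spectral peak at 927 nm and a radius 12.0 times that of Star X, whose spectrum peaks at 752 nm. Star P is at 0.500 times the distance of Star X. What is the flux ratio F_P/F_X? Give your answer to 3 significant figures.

Wien's law: T_P/T_X = λ_X/λ_P = 752/927 = 0.8112.
L_P/L_X = (R_P/R_X)²(T_P/T_X)⁴ = (12.0)²(0.8112)⁴ = 62.36.
F_P/F_X = (L_P/L_X)/(d_P/d_X)² = 62.36/(0.500)² = 249.4.

249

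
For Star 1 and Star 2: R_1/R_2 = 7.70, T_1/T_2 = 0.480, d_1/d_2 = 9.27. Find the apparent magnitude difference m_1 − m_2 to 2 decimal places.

L_1/L_2 = (7.70)²(0.480)⁴ = 3.147.
F_1/F_2 = (L_1/L_2)/(d_1/d_2)² = 3.147/85.93 = 0.03663.
m_1 − m_2 = −2.5 log₁₀(0.03663) = 3.59.

3.59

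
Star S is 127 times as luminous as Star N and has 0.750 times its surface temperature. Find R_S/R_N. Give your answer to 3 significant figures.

20.0

L ∝ R²T⁴ gives R ∝ √L / T², so
R_S/R_N = √(127) / (0.750)² = 11.27 / 0.5625 = 20.03.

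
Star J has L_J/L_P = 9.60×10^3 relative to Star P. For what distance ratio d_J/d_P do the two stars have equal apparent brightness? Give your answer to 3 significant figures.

98.0

Equal flux requires L_J/d_J² = L_P/d_P², so d_J/d_P = √(L_J/L_P)
= √(9.60×10^3) = 97.98.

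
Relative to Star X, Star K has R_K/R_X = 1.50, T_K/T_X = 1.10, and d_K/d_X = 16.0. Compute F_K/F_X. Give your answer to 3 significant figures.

0.0129

L_K/L_X = (R_K/R_X)²(T_K/T_X)⁴ = (1.50)² × (1.10)⁴ = 3.294.
F_K/F_X = (L_K/L_X)/(d_K/d_X)² = 3.294 / (16.0)² = 0.01287.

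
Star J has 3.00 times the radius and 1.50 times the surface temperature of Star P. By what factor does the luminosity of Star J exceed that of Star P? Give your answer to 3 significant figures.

From the Stefan–Boltzmann law, L ∝ R²T⁴, so
L_J/L_P = (R_J/R_P)² (T_J/T_P)⁴ = (3.00)² × (1.50)⁴ = 9.000 × 5.062 = 45.56.

45.6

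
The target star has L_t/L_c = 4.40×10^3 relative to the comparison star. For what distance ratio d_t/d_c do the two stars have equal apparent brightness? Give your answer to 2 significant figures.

Equal flux requires L_t/d_t² = L_c/d_c², so d_t/d_c = √(L_t/L_c)
= √(4.40×10^3) = 66.33.

66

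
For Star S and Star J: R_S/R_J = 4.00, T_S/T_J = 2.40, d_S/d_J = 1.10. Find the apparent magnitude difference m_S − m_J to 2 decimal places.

L_S/L_J = (4.00)²(2.40)⁴ = 530.8.
F_S/F_J = (L_S/L_J)/(d_S/d_J)² = 530.8/1.210 = 438.7.
m_S − m_J = −2.5 log₁₀(438.7) = -6.61.

-6.61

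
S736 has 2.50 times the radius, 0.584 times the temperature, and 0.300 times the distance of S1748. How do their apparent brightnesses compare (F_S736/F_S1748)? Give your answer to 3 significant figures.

L_S736/L_S1748 = (R_S736/R_S1748)²(T_S736/T_S1748)⁴ = (2.50)² × (0.584)⁴ = 0.7270.
F_S736/F_S1748 = (L_S736/L_S1748)/(d_S736/d_S1748)² = 0.7270 / (0.300)² = 8.078.

8.08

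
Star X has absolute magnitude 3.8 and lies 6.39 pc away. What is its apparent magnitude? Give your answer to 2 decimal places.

2.83

m = M + 5 log₁₀(d/10 pc) = 3.8 + 5 log₁₀(6.39/10)
  = 3.8 + 5 × -0.194 = 3.8 + -0.97 = 2.83.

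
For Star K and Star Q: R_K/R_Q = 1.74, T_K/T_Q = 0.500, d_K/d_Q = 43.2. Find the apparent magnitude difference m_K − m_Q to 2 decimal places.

9.98

L_K/L_Q = (1.74)²(0.500)⁴ = 0.1892.
F_K/F_Q = (L_K/L_Q)/(d_K/d_Q)² = 0.1892/1866 = 1.014×10^-4.
m_K − m_Q = −2.5 log₁₀(1.014×10^-4) = 9.98.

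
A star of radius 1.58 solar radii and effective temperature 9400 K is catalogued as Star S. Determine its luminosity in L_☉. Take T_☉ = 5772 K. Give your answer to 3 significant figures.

L/L_☉ = (R/R_☉)² (T/T_☉)⁴ = (1.58)² × (9400/5772)⁴
       = 2.496 × (1.629)⁴ = 2.496 × 7.034 = 17.56.

17.6 L_☉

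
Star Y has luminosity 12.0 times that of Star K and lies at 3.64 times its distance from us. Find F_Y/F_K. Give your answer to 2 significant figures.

0.91

F = L/(4πd²), so F_Y/F_K = (L_Y/L_K) / (d_Y/d_K)²
= 12.0 / (3.64)² = 12.0 / 13.25 = 0.9057.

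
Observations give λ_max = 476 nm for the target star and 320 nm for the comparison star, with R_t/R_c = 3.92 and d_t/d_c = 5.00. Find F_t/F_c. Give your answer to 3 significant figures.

0.126

Wien's law: T_t/T_c = λ_c/λ_t = 320/476 = 0.6723.
L_t/L_c = (R_t/R_c)²(T_t/T_c)⁴ = (3.92)²(0.6723)⁴ = 3.139.
F_t/F_c = (L_t/L_c)/(d_t/d_c)² = 3.139/(5.00)² = 0.1255.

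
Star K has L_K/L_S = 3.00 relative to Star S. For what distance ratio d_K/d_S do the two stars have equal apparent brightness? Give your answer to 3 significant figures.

Equal flux requires L_K/d_K² = L_S/d_S², so d_K/d_S = √(L_K/L_S)
= √(3.00) = 1.732.

1.73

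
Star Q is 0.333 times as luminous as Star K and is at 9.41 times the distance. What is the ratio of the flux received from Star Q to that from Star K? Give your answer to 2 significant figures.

0.0038

F = L/(4πd²), so F_Q/F_K = (L_Q/L_K) / (d_Q/d_K)²
= 0.333 / (9.41)² = 0.333 / 88.55 = 0.003761.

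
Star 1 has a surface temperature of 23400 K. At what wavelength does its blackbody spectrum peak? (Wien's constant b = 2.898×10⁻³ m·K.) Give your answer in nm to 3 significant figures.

124 nm

λ_max = b/T = 2.898×10⁻³ / 23400 = 1.24×10^-7 m = 123.8 nm.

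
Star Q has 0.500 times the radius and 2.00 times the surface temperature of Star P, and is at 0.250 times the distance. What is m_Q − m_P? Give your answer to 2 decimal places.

-4.52

L_Q/L_P = (0.500)²(2.00)⁴ = 4.000.
F_Q/F_P = (L_Q/L_P)/(d_Q/d_P)² = 4.000/0.06250 = 64.00.
m_Q − m_P = −2.5 log₁₀(64.00) = -4.52.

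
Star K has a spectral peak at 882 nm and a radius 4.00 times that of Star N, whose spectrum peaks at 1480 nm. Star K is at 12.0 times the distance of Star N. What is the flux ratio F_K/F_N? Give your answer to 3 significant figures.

0.881

Wien's law: T_K/T_N = λ_N/λ_K = 1480/882 = 1.678.
L_K/L_N = (R_K/R_N)²(T_K/T_N)⁴ = (4.00)²(1.678)⁴ = 126.9.
F_K/F_N = (L_K/L_N)/(d_K/d_N)² = 126.9/(12.0)² = 0.8809.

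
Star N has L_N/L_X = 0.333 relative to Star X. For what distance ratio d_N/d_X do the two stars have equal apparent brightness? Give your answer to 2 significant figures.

Equal flux requires L_N/d_N² = L_X/d_X², so d_N/d_X = √(L_N/L_X)
= √(0.333) = 0.5771.

0.58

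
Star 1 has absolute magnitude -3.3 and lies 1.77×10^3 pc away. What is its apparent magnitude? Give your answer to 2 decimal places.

m = M + 5 log₁₀(d/10 pc) = -3.3 + 5 log₁₀(1.77×10^3/10)
  = -3.3 + 5 × 2.248 = -3.3 + 11.24 = 7.94.

7.94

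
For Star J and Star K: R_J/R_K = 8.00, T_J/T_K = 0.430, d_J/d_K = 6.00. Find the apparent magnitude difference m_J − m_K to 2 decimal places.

3.04

L_J/L_K = (8.00)²(0.430)⁴ = 2.188.
F_J/F_K = (L_J/L_K)/(d_J/d_K)² = 2.188/36.00 = 0.06078.
m_J − m_K = −2.5 log₁₀(0.06078) = 3.04.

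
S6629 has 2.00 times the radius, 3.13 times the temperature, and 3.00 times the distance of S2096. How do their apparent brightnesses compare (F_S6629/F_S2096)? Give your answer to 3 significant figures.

L_S6629/L_S2096 = (R_S6629/R_S2096)²(T_S6629/T_S2096)⁴ = (2.00)² × (3.13)⁴ = 383.9.
F_S6629/F_S2096 = (L_S6629/L_S2096)/(d_S6629/d_S2096)² = 383.9 / (3.00)² = 42.66.

42.7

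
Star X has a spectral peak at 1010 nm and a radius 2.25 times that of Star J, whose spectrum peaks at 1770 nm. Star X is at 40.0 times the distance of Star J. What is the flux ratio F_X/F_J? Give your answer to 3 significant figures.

Wien's law: T_X/T_J = λ_J/λ_X = 1770/1010 = 1.752.
L_X/L_J = (R_X/R_J)²(T_X/T_J)⁴ = (2.25)²(1.752)⁴ = 47.75.
F_X/F_J = (L_X/L_J)/(d_X/d_J)² = 47.75/(40.0)² = 0.02984.

0.0298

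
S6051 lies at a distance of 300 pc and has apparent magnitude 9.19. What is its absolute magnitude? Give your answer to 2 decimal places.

1.80

M = m − 5 log₁₀(d/10 pc) = 9.19 − 5 log₁₀(300/10)
  = 9.19 − 5 × 1.477 = 9.19 − 7.39 = 1.80.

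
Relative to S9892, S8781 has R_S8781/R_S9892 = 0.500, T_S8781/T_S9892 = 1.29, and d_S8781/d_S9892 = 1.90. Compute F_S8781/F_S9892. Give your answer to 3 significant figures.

L_S8781/L_S9892 = (R_S8781/R_S9892)²(T_S8781/T_S9892)⁴ = (0.500)² × (1.29)⁴ = 0.6923.
F_S8781/F_S9892 = (L_S8781/L_S9892)/(d_S8781/d_S9892)² = 0.6923 / (1.90)² = 0.1918.

0.192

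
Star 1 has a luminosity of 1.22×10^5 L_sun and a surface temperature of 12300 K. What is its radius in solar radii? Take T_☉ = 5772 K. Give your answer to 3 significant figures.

76.9 solar radii

R/R_☉ = √(L/L_☉) / (T/T_☉)² = √(1.22×10^5) / (2.131)²
       = 349.3 / 4.541 = 76.92.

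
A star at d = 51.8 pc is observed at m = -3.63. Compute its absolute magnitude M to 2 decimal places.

-7.20

M = m − 5 log₁₀(d/10 pc) = -3.63 − 5 log₁₀(51.8/10)
  = -3.63 − 5 × 0.714 = -3.63 − 3.57 = -7.20.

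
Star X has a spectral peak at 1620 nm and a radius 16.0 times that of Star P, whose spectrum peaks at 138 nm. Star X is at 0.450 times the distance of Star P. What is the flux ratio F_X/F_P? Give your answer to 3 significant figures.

Wien's law: T_X/T_P = λ_P/λ_X = 138/1620 = 0.08519.
L_X/L_P = (R_X/R_P)²(T_X/T_P)⁴ = (16.0)²(0.08519)⁴ = 0.01348.
F_X/F_P = (L_X/L_P)/(d_X/d_P)² = 0.01348/(0.450)² = 0.06657.

0.0666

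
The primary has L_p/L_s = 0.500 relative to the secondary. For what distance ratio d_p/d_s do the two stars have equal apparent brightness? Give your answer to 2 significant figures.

0.71

Equal flux requires L_p/d_p² = L_s/d_s², so d_p/d_s = √(L_p/L_s)
= √(0.500) = 0.7071.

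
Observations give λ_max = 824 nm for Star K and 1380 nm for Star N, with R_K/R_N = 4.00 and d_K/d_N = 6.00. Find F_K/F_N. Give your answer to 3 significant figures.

3.50

Wien's law: T_K/T_N = λ_N/λ_K = 1380/824 = 1.675.
L_K/L_N = (R_K/R_N)²(T_K/T_N)⁴ = (4.00)²(1.675)⁴ = 125.9.
F_K/F_N = (L_K/L_N)/(d_K/d_N)² = 125.9/(6.00)² = 3.496.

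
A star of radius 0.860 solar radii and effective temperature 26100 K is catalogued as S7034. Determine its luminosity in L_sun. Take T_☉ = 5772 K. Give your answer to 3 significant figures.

309 L_sun

L/L_☉ = (R/R_☉)² (T/T_☉)⁴ = (0.860)² × (26100/5772)⁴
       = 0.7396 × (4.522)⁴ = 0.7396 × 418.1 = 309.2.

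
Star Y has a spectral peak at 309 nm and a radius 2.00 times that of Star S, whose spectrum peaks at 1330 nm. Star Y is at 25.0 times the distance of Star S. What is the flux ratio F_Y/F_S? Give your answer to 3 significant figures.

2.20

Wien's law: T_Y/T_S = λ_S/λ_Y = 1330/309 = 4.304.
L_Y/L_S = (R_Y/R_S)²(T_Y/T_S)⁴ = (2.00)²(4.304)⁴ = 1373.
F_Y/F_S = (L_Y/L_S)/(d_Y/d_S)² = 1373/(25.0)² = 2.197.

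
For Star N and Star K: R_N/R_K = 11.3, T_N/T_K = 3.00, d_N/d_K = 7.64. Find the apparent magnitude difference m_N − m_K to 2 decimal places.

-5.62

L_N/L_K = (11.3)²(3.00)⁴ = 1.034×10^4.
F_N/F_K = (L_N/L_K)/(d_N/d_K)² = 1.034×10^4/58.37 = 177.2.
m_N − m_K = −2.5 log₁₀(177.2) = -5.62.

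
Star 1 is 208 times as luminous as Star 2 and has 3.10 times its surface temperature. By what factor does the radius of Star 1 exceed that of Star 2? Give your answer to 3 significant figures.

L ∝ R²T⁴ gives R ∝ √L / T², so
R_1/R_2 = √(208) / (3.10)² = 14.42 / 9.610 = 1.501.

1.50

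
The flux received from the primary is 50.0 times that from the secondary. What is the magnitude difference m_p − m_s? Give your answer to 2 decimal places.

m_p − m_s = −2.5 log₁₀(F_p/F_s) = −2.5 log₁₀(50.0) = −2.5 × (1.699) = -4.247.

-4.25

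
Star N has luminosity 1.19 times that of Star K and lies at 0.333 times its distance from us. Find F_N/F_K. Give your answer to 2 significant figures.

F = L/(4πd²), so F_N/F_K = (L_N/L_K) / (d_N/d_K)²
= 1.19 / (0.333)² = 1.19 / 0.1109 = 10.73.

11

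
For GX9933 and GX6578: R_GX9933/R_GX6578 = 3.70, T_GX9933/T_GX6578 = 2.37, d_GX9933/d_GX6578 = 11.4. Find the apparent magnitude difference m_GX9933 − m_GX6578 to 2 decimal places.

-1.30

L_GX9933/L_GX6578 = (3.70)²(2.37)⁴ = 431.9.
F_GX9933/F_GX6578 = (L_GX9933/L_GX6578)/(d_GX9933/d_GX6578)² = 431.9/130.0 = 3.323.
m_GX9933 − m_GX6578 = −2.5 log₁₀(3.323) = -1.30.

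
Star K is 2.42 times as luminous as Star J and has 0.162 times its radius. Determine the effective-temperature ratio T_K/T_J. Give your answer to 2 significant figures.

3.1

L ∝ R²T⁴ gives T ∝ (L/R²)^(1/4), so
T_K/T_J = (2.42 / 0.162²)^(1/4) = (92.21)^(1/4) = 3.099.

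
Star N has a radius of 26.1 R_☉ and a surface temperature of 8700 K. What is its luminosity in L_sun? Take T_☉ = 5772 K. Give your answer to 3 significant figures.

L/L_☉ = (R/R_☉)² (T/T_☉)⁴ = (26.1)² × (8700/5772)⁴
       = 681.2 × (1.507)⁴ = 681.2 × 5.161 = 3516.

3.52×10^3 L_sun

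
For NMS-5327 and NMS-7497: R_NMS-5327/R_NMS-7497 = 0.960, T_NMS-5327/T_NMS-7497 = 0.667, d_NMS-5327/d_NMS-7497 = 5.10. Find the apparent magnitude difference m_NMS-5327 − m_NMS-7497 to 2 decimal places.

L_NMS-5327/L_NMS-7497 = (0.960)²(0.667)⁴ = 0.1824.
F_NMS-5327/F_NMS-7497 = (L_NMS-5327/L_NMS-7497)/(d_NMS-5327/d_NMS-7497)² = 0.1824/26.01 = 0.007013.
m_NMS-5327 − m_NMS-7497 = −2.5 log₁₀(0.007013) = 5.39.

5.39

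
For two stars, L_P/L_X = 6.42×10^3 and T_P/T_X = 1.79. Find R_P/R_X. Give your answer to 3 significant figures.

L ∝ R²T⁴ gives R ∝ √L / T², so
R_P/R_X = √(6.42×10^3) / (1.79)² = 80.12 / 3.204 = 25.01.

25.0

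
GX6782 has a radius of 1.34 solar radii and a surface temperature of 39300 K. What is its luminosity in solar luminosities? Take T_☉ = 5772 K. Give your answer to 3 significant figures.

L/L_☉ = (R/R_☉)² (T/T_☉)⁴ = (1.34)² × (39300/5772)⁴
       = 1.796 × (6.809)⁴ = 1.796 × 2149 = 3859.

3.86×10^3 solar luminosities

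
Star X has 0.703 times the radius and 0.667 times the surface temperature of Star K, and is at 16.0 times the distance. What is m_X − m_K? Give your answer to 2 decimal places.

L_X/L_K = (0.703)²(0.667)⁴ = 0.09782.
F_X/F_K = (L_X/L_K)/(d_X/d_K)² = 0.09782/256.0 = 3.821×10^-4.
m_X − m_K = −2.5 log₁₀(3.821×10^-4) = 8.54.

8.54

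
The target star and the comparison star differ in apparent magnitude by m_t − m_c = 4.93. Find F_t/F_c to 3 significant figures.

F_t/F_c = 10^(−(m_t − m_c)/2.5) = 10^(-4.93/2.5) = 10^-1.972 = 0.01067.

0.0107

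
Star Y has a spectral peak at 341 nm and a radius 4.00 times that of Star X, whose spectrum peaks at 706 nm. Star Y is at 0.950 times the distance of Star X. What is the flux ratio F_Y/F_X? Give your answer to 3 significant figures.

Wien's law: T_Y/T_X = λ_X/λ_Y = 706/341 = 2.070.
L_Y/L_X = (R_Y/R_X)²(T_Y/T_X)⁴ = (4.00)²(2.070)⁴ = 294.0.
F_Y/F_X = (L_Y/L_X)/(d_Y/d_X)² = 294.0/(0.950)² = 325.7.

326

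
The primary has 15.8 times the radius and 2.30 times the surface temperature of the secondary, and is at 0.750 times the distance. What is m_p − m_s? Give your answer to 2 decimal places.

L_p/L_s = (15.8)²(2.30)⁴ = 6986.
F_p/F_s = (L_p/L_s)/(d_p/d_s)² = 6986/0.5625 = 1.242×10^4.
m_p − m_s = −2.5 log₁₀(1.242×10^4) = -10.24.

-10.24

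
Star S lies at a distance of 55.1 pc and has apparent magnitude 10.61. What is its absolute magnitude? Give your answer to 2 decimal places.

M = m − 5 log₁₀(d/10 pc) = 10.61 − 5 log₁₀(55.1/10)
  = 10.61 − 5 × 0.741 = 10.61 − 3.71 = 6.90.

6.90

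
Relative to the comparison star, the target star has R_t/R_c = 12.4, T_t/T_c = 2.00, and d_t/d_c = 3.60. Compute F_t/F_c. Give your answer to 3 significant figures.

190

L_t/L_c = (R_t/R_c)²(T_t/T_c)⁴ = (12.4)² × (2.00)⁴ = 2460.
F_t/F_c = (L_t/L_c)/(d_t/d_c)² = 2460 / (3.60)² = 189.8.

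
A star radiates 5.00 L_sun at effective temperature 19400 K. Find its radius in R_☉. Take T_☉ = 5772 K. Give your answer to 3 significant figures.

R/R_☉ = √(L/L_☉) / (T/T_☉)² = √(5.00) / (3.361)²
       = 2.236 / 11.30 = 0.1979.

0.198 R_☉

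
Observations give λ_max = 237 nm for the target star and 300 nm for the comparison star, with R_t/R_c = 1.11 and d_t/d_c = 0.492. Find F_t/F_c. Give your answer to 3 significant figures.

Wien's law: T_t/T_c = λ_c/λ_t = 300/237 = 1.266.
L_t/L_c = (R_t/R_c)²(T_t/T_c)⁴ = (1.11)²(1.266)⁴ = 3.163.
F_t/F_c = (L_t/L_c)/(d_t/d_c)² = 3.163/(0.492)² = 13.07.

13.1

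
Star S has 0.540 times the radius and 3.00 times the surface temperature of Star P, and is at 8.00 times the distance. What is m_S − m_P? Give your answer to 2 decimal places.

1.08

L_S/L_P = (0.540)²(3.00)⁴ = 23.62.
F_S/F_P = (L_S/L_P)/(d_S/d_P)² = 23.62/64.00 = 0.3691.
m_S − m_P = −2.5 log₁₀(0.3691) = 1.08.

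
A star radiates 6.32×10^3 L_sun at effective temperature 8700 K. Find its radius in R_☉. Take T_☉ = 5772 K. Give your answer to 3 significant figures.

R/R_☉ = √(L/L_☉) / (T/T_☉)² = √(6.32×10^3) / (1.507)²
       = 79.50 / 2.272 = 34.99.

35.0 R_☉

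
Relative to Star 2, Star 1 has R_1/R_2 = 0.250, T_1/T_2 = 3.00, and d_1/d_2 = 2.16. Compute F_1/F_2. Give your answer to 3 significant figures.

1.09

L_1/L_2 = (R_1/R_2)²(T_1/T_2)⁴ = (0.250)² × (3.00)⁴ = 5.062.
F_1/F_2 = (L_1/L_2)/(d_1/d_2)² = 5.062 / (2.16)² = 1.085.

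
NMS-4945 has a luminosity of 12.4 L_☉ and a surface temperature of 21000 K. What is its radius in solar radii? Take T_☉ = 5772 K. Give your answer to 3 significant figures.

0.266 solar radii

R/R_☉ = √(L/L_☉) / (T/T_☉)² = √(12.4) / (3.638)²
       = 3.521 / 13.24 = 0.2660.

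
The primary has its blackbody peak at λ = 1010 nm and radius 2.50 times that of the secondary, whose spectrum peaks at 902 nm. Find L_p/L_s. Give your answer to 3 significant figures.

Wien's law gives T ∝ 1/λ_max, so T_p/T_s = λ_s/λ_p = 902/1010 = 0.8931.
Then L ∝ R²T⁴ gives L_p/L_s = (2.50)² × (0.8931)⁴ = 6.250 × 0.6361 = 3.976.

3.98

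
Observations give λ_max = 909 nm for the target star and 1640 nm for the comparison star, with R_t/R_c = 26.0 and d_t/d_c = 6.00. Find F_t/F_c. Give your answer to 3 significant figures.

199

Wien's law: T_t/T_c = λ_c/λ_t = 1640/909 = 1.804.
L_t/L_c = (R_t/R_c)²(T_t/T_c)⁴ = (26.0)²(1.804)⁴ = 7163.
F_t/F_c = (L_t/L_c)/(d_t/d_c)² = 7163/(6.00)² = 199.0.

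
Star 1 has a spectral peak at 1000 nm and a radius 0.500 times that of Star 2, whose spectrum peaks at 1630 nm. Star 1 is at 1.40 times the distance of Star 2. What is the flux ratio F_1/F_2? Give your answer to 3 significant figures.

0.900

Wien's law: T_1/T_2 = λ_2/λ_1 = 1630/1000 = 1.630.
L_1/L_2 = (R_1/R_2)²(T_1/T_2)⁴ = (0.500)²(1.630)⁴ = 1.765.
F_1/F_2 = (L_1/L_2)/(d_1/d_2)² = 1.765/(1.40)² = 0.9004.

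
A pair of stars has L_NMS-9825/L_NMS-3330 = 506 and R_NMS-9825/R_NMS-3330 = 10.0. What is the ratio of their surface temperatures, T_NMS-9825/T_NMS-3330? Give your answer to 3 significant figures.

L ∝ R²T⁴ gives T ∝ (L/R²)^(1/4), so
T_NMS-9825/T_NMS-3330 = (506 / 10.0²)^(1/4) = (5.060)^(1/4) = 1.500.

1.50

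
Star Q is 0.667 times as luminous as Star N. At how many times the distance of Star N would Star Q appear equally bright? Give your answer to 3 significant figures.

Equal flux requires L_Q/d_Q² = L_N/d_N², so d_Q/d_N = √(L_Q/L_N)
= √(0.667) = 0.8167.

0.817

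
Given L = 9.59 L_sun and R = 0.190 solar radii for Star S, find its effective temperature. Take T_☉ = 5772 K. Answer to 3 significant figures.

T/T_☉ = (L/L_☉)^(1/4) / (R/R_☉)^(1/2)
T = 5772 × (9.59)^(1/4) / √(0.190) = 5772 × 1.760 / 0.4359 = 2.330×10^4 K.

2.33×10^4 K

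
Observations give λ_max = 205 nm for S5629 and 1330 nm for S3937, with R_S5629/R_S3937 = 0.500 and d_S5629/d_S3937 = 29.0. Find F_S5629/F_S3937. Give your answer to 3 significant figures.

0.527

Wien's law: T_S5629/T_S3937 = λ_S3937/λ_S5629 = 1330/205 = 6.488.
L_S5629/L_S3937 = (R_S5629/R_S3937)²(T_S5629/T_S3937)⁴ = (0.500)²(6.488)⁴ = 442.9.
F_S5629/F_S3937 = (L_S5629/L_S3937)/(d_S5629/d_S3937)² = 442.9/(29.0)² = 0.5267.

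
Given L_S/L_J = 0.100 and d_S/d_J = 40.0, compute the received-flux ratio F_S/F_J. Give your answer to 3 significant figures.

F = L/(4πd²), so F_S/F_J = (L_S/L_J) / (d_S/d_J)²
= 0.100 / (40.0)² = 0.100 / 1600 = 6.250×10^-5.

6.25×10^-5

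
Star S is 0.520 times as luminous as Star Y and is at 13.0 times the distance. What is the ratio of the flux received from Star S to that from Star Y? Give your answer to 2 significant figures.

0.0031

F = L/(4πd²), so F_S/F_Y = (L_S/L_Y) / (d_S/d_Y)²
= 0.520 / (13.0)² = 0.520 / 169.0 = 0.003077.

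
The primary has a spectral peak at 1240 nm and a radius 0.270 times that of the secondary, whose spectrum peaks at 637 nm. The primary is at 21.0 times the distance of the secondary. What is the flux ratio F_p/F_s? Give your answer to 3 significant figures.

Wien's law: T_p/T_s = λ_s/λ_p = 637/1240 = 0.5137.
L_p/L_s = (R_p/R_s)²(T_p/T_s)⁴ = (0.270)²(0.5137)⁴ = 0.005077.
F_p/F_s = (L_p/L_s)/(d_p/d_s)² = 0.005077/(21.0)² = 1.151×10^-5.

1.15×10^-5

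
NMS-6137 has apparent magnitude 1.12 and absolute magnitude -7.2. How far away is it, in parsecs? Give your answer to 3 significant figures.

m − M = 5 log₁₀(d/10 pc)
1.12 − (-7.2) = 8.32 = 5 log₁₀(d/10)
d = 10 × 10^(8.32/5) = 10 × 10^1.664 = 461.3 pc.

461 pc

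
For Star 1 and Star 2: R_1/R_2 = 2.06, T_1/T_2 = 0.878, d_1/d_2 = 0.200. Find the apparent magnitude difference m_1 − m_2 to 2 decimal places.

-4.50

L_1/L_2 = (2.06)²(0.878)⁴ = 2.522.
F_1/F_2 = (L_1/L_2)/(d_1/d_2)² = 2.522/0.04000 = 63.05.
m_1 − m_2 = −2.5 log₁₀(63.05) = -4.50.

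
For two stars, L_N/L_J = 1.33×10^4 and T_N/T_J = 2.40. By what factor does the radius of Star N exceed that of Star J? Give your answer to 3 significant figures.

20.0

L ∝ R²T⁴ gives R ∝ √L / T², so
R_N/R_J = √(1.33×10^4) / (2.40)² = 115.3 / 5.760 = 20.02.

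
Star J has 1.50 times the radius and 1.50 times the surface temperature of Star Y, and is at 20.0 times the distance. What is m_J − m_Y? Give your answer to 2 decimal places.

3.86

L_J/L_Y = (1.50)²(1.50)⁴ = 11.39.
F_J/F_Y = (L_J/L_Y)/(d_J/d_Y)² = 11.39/400.0 = 0.02848.
m_J − m_Y = −2.5 log₁₀(0.02848) = 3.86.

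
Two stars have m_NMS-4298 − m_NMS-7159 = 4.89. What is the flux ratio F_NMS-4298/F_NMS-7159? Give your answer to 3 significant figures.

F_NMS-4298/F_NMS-7159 = 10^(−(m_NMS-4298 − m_NMS-7159)/2.5) = 10^(-4.89/2.5) = 10^-1.956 = 0.01107.

0.0111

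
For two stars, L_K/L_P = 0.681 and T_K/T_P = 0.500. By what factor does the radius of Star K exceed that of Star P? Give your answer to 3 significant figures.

L ∝ R²T⁴ gives R ∝ √L / T², so
R_K/R_P = √(0.681) / (0.500)² = 0.8252 / 0.2500 = 3.301.

3.30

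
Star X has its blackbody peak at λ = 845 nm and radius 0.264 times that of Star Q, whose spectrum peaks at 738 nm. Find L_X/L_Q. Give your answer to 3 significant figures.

0.0406

Wien's law gives T ∝ 1/λ_max, so T_X/T_Q = λ_Q/λ_X = 738/845 = 0.8734.
Then L ∝ R²T⁴ gives L_X/L_Q = (0.264)² × (0.8734)⁴ = 0.06970 × 0.5818 = 0.04055.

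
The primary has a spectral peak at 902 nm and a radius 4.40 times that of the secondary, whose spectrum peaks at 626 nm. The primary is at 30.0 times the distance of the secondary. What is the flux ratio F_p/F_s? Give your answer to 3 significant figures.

0.00499

Wien's law: T_p/T_s = λ_s/λ_p = 626/902 = 0.6940.
L_p/L_s = (R_p/R_s)²(T_p/T_s)⁴ = (4.40)²(0.6940)⁴ = 4.491.
F_p/F_s = (L_p/L_s)/(d_p/d_s)² = 4.491/(30.0)² = 0.004990.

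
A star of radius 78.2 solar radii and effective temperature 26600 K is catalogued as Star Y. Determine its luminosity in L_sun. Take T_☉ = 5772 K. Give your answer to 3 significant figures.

2.76×10^6 L_sun

L/L_☉ = (R/R_☉)² (T/T_☉)⁴ = (78.2)² × (26600/5772)⁴
       = 6115 × (4.608)⁴ = 6115 × 451.0 = 2.758×10^6.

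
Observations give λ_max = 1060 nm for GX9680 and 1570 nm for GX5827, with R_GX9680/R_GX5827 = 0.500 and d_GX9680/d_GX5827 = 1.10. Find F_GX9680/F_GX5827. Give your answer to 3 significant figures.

0.994

Wien's law: T_GX9680/T_GX5827 = λ_GX5827/λ_GX9680 = 1570/1060 = 1.481.
L_GX9680/L_GX5827 = (R_GX9680/R_GX5827)²(T_GX9680/T_GX5827)⁴ = (0.500)²(1.481)⁴ = 1.203.
F_GX9680/F_GX5827 = (L_GX9680/L_GX5827)/(d_GX9680/d_GX5827)² = 1.203/(1.10)² = 0.9943.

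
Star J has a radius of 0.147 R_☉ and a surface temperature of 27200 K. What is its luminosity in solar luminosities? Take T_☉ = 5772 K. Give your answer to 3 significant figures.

L/L_☉ = (R/R_☉)² (T/T_☉)⁴ = (0.147)² × (27200/5772)⁴
       = 0.02161 × (4.712)⁴ = 0.02161 × 493.1 = 10.66.

10.7 solar luminosities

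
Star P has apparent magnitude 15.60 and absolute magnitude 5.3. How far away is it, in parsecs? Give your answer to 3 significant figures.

m − M = 5 log₁₀(d/10 pc)
15.60 − (5.3) = 10.30 = 5 log₁₀(d/10)
d = 10 × 10^(10.30/5) = 10 × 10^2.060 = 1148 pc.

1.15×10^3 pc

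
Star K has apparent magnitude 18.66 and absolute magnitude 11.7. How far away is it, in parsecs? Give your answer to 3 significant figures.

247 pc

m − M = 5 log₁₀(d/10 pc)
18.66 − (11.7) = 6.96 = 5 log₁₀(d/10)
d = 10 × 10^(6.96/5) = 10 × 10^1.392 = 246.6 pc.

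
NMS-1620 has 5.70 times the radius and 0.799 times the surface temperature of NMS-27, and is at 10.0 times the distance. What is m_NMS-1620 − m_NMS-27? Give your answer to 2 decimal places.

2.20

L_NMS-1620/L_NMS-27 = (5.70)²(0.799)⁴ = 13.24.
F_NMS-1620/F_NMS-27 = (L_NMS-1620/L_NMS-27)/(d_NMS-1620/d_NMS-27)² = 13.24/100.0 = 0.1324.
m_NMS-1620 − m_NMS-27 = −2.5 log₁₀(0.1324) = 2.20.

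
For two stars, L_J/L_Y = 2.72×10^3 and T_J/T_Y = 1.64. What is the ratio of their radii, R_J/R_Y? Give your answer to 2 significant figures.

19

L ∝ R²T⁴ gives R ∝ √L / T², so
R_J/R_Y = √(2.72×10^3) / (1.64)² = 52.15 / 2.690 = 19.39.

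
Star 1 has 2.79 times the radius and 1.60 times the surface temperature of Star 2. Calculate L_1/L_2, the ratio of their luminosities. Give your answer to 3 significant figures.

From the Stefan–Boltzmann law, L ∝ R²T⁴, so
L_1/L_2 = (R_1/R_2)² (T_1/T_2)⁴ = (2.79)² × (1.60)⁴ = 7.784 × 6.554 = 51.01.

51.0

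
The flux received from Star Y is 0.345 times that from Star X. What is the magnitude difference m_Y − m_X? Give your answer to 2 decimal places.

m_Y − m_X = −2.5 log₁₀(F_Y/F_X) = −2.5 log₁₀(0.345) = −2.5 × (-0.462) = 1.155.

1.16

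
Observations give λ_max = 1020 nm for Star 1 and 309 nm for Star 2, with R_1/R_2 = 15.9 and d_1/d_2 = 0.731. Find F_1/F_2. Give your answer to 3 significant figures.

Wien's law: T_1/T_2 = λ_2/λ_1 = 309/1020 = 0.3029.
L_1/L_2 = (R_1/R_2)²(T_1/T_2)⁴ = (15.9)²(0.3029)⁴ = 2.129.
F_1/F_2 = (L_1/L_2)/(d_1/d_2)² = 2.129/(0.731)² = 3.985.

3.98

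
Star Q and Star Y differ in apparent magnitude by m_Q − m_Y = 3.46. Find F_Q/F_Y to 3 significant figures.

F_Q/F_Y = 10^(−(m_Q − m_Y)/2.5) = 10^(-3.46/2.5) = 10^-1.384 = 0.04130.

0.0413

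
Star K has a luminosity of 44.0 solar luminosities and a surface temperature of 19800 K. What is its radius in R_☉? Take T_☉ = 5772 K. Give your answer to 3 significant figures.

R/R_☉ = √(L/L_☉) / (T/T_☉)² = √(44.0) / (3.430)²
       = 6.633 / 11.77 = 0.5637.

0.564 R_☉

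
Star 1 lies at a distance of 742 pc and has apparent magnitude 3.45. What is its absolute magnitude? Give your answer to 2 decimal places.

-5.90

M = m − 5 log₁₀(d/10 pc) = 3.45 − 5 log₁₀(742/10)
  = 3.45 − 5 × 1.870 = 3.45 − 9.35 = -5.90.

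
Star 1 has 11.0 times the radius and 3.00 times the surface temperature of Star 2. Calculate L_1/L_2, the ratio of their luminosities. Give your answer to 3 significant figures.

9.80×10^3

From the Stefan–Boltzmann law, L ∝ R²T⁴, so
L_1/L_2 = (R_1/R_2)² (T_1/T_2)⁴ = (11.0)² × (3.00)⁴ = 121.0 × 81.00 = 9801.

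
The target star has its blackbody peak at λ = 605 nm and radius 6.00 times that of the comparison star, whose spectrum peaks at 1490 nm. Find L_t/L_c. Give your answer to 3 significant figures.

1.32×10^3

Wien's law gives T ∝ 1/λ_max, so T_t/T_c = λ_c/λ_t = 1490/605 = 2.463.
Then L ∝ R²T⁴ gives L_t/L_c = (6.00)² × (2.463)⁴ = 36.00 × 36.79 = 1324.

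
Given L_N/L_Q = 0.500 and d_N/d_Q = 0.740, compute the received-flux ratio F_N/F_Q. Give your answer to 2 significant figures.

0.91

F = L/(4πd²), so F_N/F_Q = (L_N/L_Q) / (d_N/d_Q)²
= 0.500 / (0.740)² = 0.500 / 0.5476 = 0.9131.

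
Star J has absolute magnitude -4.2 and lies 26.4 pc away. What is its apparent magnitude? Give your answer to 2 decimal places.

m = M + 5 log₁₀(d/10 pc) = -4.2 + 5 log₁₀(26.4/10)
  = -4.2 + 5 × 0.422 = -4.2 + 2.11 = -2.09.

-2.09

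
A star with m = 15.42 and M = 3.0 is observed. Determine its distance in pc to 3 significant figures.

3.05×10^3 pc

m − M = 5 log₁₀(d/10 pc)
15.42 − (3.0) = 12.42 = 5 log₁₀(d/10)
d = 10 × 10^(12.42/5) = 10 × 10^2.484 = 3048 pc.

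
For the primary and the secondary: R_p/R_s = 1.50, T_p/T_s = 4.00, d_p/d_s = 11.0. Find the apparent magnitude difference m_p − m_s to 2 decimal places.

L_p/L_s = (1.50)²(4.00)⁴ = 576.0.
F_p/F_s = (L_p/L_s)/(d_p/d_s)² = 576.0/121.0 = 4.760.
m_p − m_s = −2.5 log₁₀(4.760) = -1.69.

-1.69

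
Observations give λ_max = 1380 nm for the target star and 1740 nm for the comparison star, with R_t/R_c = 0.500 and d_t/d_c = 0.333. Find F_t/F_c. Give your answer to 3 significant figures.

Wien's law: T_t/T_c = λ_c/λ_t = 1740/1380 = 1.261.
L_t/L_c = (R_t/R_c)²(T_t/T_c)⁴ = (0.500)²(1.261)⁴ = 0.6319.
F_t/F_c = (L_t/L_c)/(d_t/d_c)² = 0.6319/(0.333)² = 5.698.

5.70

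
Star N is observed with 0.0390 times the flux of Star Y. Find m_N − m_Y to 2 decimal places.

m_N − m_Y = −2.5 log₁₀(F_N/F_Y) = −2.5 log₁₀(0.0390) = −2.5 × (-1.409) = 3.522.

3.52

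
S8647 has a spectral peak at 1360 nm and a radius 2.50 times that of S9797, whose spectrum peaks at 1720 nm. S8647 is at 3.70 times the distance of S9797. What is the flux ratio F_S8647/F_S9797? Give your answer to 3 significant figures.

1.17

Wien's law: T_S8647/T_S9797 = λ_S9797/λ_S8647 = 1720/1360 = 1.265.
L_S8647/L_S9797 = (R_S8647/R_S9797)²(T_S8647/T_S9797)⁴ = (2.50)²(1.265)⁴ = 15.99.
F_S8647/F_S9797 = (L_S8647/L_S9797)/(d_S8647/d_S9797)² = 15.99/(3.70)² = 1.168.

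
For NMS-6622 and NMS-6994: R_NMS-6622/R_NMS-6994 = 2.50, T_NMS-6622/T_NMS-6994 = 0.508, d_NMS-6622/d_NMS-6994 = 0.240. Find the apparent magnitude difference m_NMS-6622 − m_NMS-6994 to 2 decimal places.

L_NMS-6622/L_NMS-6994 = (2.50)²(0.508)⁴ = 0.4162.
F_NMS-6622/F_NMS-6994 = (L_NMS-6622/L_NMS-6994)/(d_NMS-6622/d_NMS-6994)² = 0.4162/0.05760 = 7.226.
m_NMS-6622 − m_NMS-6994 = −2.5 log₁₀(7.226) = -2.15.

-2.15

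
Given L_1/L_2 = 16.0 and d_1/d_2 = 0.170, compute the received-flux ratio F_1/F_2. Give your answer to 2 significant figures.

5.5×10^2

F = L/(4πd²), so F_1/F_2 = (L_1/L_2) / (d_1/d_2)²
= 16.0 / (0.170)² = 16.0 / 0.02890 = 553.6.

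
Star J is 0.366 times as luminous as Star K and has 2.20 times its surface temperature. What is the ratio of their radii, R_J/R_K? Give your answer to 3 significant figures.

0.125

L ∝ R²T⁴ gives R ∝ √L / T², so
R_J/R_K = √(0.366) / (2.20)² = 0.6050 / 4.840 = 0.1250.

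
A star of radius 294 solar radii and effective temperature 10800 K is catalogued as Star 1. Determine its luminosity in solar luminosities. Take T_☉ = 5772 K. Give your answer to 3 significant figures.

1.06×10^6 solar luminosities

L/L_☉ = (R/R_☉)² (T/T_☉)⁴ = (294)² × (10800/5772)⁴
       = 8.644×10^4 × (1.871)⁴ = 8.644×10^4 × 12.26 = 1.059×10^6.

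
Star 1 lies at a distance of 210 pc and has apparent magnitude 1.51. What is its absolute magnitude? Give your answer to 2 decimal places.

M = m − 5 log₁₀(d/10 pc) = 1.51 − 5 log₁₀(210/10)
  = 1.51 − 5 × 1.322 = 1.51 − 6.61 = -5.10.

-5.10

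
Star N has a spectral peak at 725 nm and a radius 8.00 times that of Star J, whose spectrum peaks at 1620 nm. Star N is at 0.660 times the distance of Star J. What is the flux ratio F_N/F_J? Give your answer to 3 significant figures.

3.66×10^3

Wien's law: T_N/T_J = λ_J/λ_N = 1620/725 = 2.234.
L_N/L_J = (R_N/R_J)²(T_N/T_J)⁴ = (8.00)²(2.234)⁴ = 1595.
F_N/F_J = (L_N/L_J)/(d_N/d_J)² = 1595/(0.660)² = 3663.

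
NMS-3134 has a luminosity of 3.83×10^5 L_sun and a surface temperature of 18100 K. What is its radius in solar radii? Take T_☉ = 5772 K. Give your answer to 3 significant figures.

R/R_☉ = √(L/L_☉) / (T/T_☉)² = √(3.83×10^5) / (3.136)²
       = 618.9 / 9.833 = 62.94.

62.9 solar radii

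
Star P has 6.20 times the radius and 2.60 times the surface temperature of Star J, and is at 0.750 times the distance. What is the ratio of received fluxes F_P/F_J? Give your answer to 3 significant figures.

L_P/L_J = (R_P/R_J)²(T_P/T_J)⁴ = (6.20)² × (2.60)⁴ = 1757.
F_P/F_J = (L_P/L_J)/(d_P/d_J)² = 1757 / (0.750)² = 3123.

3.12×10^3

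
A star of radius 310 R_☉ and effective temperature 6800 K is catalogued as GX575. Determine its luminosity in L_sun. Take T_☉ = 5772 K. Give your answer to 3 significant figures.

1.85×10^5 L_sun

L/L_☉ = (R/R_☉)² (T/T_☉)⁴ = (310)² × (6800/5772)⁴
       = 9.610×10^4 × (1.178)⁴ = 9.610×10^4 × 1.926 = 1.851×10^5.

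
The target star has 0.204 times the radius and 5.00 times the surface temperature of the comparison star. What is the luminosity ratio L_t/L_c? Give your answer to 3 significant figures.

From the Stefan–Boltzmann law, L ∝ R²T⁴, so
L_t/L_c = (R_t/R_c)² (T_t/T_c)⁴ = (0.204)² × (5.00)⁴ = 0.04162 × 625.0 = 26.01.

26.0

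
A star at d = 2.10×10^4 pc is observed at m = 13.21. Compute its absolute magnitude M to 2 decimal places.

M = m − 5 log₁₀(d/10 pc) = 13.21 − 5 log₁₀(2.10×10^4/10)
  = 13.21 − 5 × 3.322 = 13.21 − 16.61 = -3.40.

-3.40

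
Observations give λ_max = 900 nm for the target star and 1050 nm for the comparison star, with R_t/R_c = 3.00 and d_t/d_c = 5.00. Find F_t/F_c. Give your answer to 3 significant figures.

Wien's law: T_t/T_c = λ_c/λ_t = 1050/900 = 1.167.
L_t/L_c = (R_t/R_c)²(T_t/T_c)⁴ = (3.00)²(1.167)⁴ = 16.67.
F_t/F_c = (L_t/L_c)/(d_t/d_c)² = 16.67/(5.00)² = 0.6669.

0.667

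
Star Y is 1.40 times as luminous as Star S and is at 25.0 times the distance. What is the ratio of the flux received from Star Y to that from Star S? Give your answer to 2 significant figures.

F = L/(4πd²), so F_Y/F_S = (L_Y/L_S) / (d_Y/d_S)²
= 1.40 / (25.0)² = 1.40 / 625.0 = 0.002240.

0.0022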